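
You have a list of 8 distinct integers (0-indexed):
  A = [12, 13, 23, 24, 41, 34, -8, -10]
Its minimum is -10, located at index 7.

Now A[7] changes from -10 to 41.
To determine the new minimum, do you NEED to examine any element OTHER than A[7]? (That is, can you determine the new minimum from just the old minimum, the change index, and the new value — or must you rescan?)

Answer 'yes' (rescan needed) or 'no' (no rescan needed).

Old min = -10 at index 7
Change at index 7: -10 -> 41
Index 7 WAS the min and new value 41 > old min -10. Must rescan other elements to find the new min.
Needs rescan: yes

Answer: yes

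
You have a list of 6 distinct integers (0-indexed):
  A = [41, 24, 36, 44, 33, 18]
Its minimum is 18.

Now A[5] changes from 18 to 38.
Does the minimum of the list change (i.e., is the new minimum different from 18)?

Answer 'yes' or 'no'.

Old min = 18
Change: A[5] 18 -> 38
Changed element was the min; new min must be rechecked.
New min = 24; changed? yes

Answer: yes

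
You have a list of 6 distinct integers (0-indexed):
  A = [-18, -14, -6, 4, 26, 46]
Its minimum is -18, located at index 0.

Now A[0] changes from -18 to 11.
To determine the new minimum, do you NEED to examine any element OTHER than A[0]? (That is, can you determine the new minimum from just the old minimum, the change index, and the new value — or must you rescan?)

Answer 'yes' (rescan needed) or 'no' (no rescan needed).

Answer: yes

Derivation:
Old min = -18 at index 0
Change at index 0: -18 -> 11
Index 0 WAS the min and new value 11 > old min -18. Must rescan other elements to find the new min.
Needs rescan: yes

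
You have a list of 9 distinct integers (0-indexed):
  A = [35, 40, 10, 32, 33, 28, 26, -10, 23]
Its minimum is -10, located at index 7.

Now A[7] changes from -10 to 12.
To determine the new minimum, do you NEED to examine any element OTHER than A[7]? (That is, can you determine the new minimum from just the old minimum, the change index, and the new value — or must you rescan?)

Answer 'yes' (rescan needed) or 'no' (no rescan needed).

Answer: yes

Derivation:
Old min = -10 at index 7
Change at index 7: -10 -> 12
Index 7 WAS the min and new value 12 > old min -10. Must rescan other elements to find the new min.
Needs rescan: yes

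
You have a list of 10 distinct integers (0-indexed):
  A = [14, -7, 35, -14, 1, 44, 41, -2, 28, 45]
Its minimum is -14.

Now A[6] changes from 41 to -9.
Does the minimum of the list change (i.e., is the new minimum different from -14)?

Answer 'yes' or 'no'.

Old min = -14
Change: A[6] 41 -> -9
Changed element was NOT the min; min changes only if -9 < -14.
New min = -14; changed? no

Answer: no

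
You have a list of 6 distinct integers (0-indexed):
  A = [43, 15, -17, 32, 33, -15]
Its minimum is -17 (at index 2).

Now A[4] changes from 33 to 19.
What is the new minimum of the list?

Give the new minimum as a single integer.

Answer: -17

Derivation:
Old min = -17 (at index 2)
Change: A[4] 33 -> 19
Changed element was NOT the old min.
  New min = min(old_min, new_val) = min(-17, 19) = -17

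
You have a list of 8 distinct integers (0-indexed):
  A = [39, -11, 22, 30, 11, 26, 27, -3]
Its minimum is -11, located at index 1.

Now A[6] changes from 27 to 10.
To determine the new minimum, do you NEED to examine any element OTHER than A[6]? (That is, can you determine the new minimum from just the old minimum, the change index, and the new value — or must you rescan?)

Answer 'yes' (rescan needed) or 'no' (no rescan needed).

Answer: no

Derivation:
Old min = -11 at index 1
Change at index 6: 27 -> 10
Index 6 was NOT the min. New min = min(-11, 10). No rescan of other elements needed.
Needs rescan: no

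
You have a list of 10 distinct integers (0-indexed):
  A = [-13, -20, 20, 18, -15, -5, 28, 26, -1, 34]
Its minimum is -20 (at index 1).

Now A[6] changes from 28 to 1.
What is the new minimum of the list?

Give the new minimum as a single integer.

Old min = -20 (at index 1)
Change: A[6] 28 -> 1
Changed element was NOT the old min.
  New min = min(old_min, new_val) = min(-20, 1) = -20

Answer: -20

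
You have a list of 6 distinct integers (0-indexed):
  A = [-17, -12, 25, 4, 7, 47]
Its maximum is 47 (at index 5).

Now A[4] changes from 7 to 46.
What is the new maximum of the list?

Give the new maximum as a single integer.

Answer: 47

Derivation:
Old max = 47 (at index 5)
Change: A[4] 7 -> 46
Changed element was NOT the old max.
  New max = max(old_max, new_val) = max(47, 46) = 47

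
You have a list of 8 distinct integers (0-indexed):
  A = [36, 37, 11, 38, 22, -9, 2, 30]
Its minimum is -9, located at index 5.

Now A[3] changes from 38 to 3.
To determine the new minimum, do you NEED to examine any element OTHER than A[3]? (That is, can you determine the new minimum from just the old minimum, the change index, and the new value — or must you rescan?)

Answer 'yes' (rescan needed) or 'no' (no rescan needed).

Old min = -9 at index 5
Change at index 3: 38 -> 3
Index 3 was NOT the min. New min = min(-9, 3). No rescan of other elements needed.
Needs rescan: no

Answer: no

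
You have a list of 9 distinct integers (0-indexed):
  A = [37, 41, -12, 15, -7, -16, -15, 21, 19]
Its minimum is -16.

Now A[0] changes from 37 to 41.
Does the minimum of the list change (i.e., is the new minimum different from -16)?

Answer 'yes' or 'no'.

Answer: no

Derivation:
Old min = -16
Change: A[0] 37 -> 41
Changed element was NOT the min; min changes only if 41 < -16.
New min = -16; changed? no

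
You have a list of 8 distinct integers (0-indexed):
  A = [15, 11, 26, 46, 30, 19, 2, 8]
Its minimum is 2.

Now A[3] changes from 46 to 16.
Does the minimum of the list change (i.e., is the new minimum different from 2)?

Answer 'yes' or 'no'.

Answer: no

Derivation:
Old min = 2
Change: A[3] 46 -> 16
Changed element was NOT the min; min changes only if 16 < 2.
New min = 2; changed? no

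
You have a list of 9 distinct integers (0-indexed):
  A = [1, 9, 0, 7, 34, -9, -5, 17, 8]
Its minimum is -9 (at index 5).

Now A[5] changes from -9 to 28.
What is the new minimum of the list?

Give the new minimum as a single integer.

Old min = -9 (at index 5)
Change: A[5] -9 -> 28
Changed element WAS the min. Need to check: is 28 still <= all others?
  Min of remaining elements: -5
  New min = min(28, -5) = -5

Answer: -5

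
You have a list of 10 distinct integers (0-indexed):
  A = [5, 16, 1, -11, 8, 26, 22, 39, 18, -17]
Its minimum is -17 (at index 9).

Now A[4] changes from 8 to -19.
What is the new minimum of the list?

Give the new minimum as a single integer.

Answer: -19

Derivation:
Old min = -17 (at index 9)
Change: A[4] 8 -> -19
Changed element was NOT the old min.
  New min = min(old_min, new_val) = min(-17, -19) = -19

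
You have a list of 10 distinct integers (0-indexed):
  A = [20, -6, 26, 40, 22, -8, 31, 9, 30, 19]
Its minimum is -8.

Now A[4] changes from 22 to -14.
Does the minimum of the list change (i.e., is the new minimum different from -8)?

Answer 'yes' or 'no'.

Old min = -8
Change: A[4] 22 -> -14
Changed element was NOT the min; min changes only if -14 < -8.
New min = -14; changed? yes

Answer: yes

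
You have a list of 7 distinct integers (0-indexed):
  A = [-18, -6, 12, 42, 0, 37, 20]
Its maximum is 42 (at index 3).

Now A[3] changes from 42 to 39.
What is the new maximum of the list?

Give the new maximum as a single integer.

Answer: 39

Derivation:
Old max = 42 (at index 3)
Change: A[3] 42 -> 39
Changed element WAS the max -> may need rescan.
  Max of remaining elements: 37
  New max = max(39, 37) = 39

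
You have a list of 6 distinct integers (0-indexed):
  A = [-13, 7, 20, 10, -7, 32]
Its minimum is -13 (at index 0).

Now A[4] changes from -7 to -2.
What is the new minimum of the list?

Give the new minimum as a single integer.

Old min = -13 (at index 0)
Change: A[4] -7 -> -2
Changed element was NOT the old min.
  New min = min(old_min, new_val) = min(-13, -2) = -13

Answer: -13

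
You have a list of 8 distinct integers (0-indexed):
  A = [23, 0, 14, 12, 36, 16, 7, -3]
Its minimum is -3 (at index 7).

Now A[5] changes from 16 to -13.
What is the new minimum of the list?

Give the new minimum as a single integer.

Old min = -3 (at index 7)
Change: A[5] 16 -> -13
Changed element was NOT the old min.
  New min = min(old_min, new_val) = min(-3, -13) = -13

Answer: -13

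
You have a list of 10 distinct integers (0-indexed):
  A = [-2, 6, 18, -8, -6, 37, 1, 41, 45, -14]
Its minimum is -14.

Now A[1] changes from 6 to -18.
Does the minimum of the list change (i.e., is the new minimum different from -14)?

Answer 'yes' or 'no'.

Answer: yes

Derivation:
Old min = -14
Change: A[1] 6 -> -18
Changed element was NOT the min; min changes only if -18 < -14.
New min = -18; changed? yes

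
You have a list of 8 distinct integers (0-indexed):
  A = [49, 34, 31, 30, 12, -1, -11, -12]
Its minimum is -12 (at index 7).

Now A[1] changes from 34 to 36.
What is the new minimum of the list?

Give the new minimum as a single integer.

Answer: -12

Derivation:
Old min = -12 (at index 7)
Change: A[1] 34 -> 36
Changed element was NOT the old min.
  New min = min(old_min, new_val) = min(-12, 36) = -12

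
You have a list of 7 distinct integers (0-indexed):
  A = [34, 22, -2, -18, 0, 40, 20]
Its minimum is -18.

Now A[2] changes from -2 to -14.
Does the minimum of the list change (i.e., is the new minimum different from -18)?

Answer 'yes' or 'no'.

Old min = -18
Change: A[2] -2 -> -14
Changed element was NOT the min; min changes only if -14 < -18.
New min = -18; changed? no

Answer: no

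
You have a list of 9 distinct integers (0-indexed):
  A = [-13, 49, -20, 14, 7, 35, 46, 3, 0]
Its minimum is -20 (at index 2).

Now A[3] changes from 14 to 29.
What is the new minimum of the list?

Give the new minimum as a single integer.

Answer: -20

Derivation:
Old min = -20 (at index 2)
Change: A[3] 14 -> 29
Changed element was NOT the old min.
  New min = min(old_min, new_val) = min(-20, 29) = -20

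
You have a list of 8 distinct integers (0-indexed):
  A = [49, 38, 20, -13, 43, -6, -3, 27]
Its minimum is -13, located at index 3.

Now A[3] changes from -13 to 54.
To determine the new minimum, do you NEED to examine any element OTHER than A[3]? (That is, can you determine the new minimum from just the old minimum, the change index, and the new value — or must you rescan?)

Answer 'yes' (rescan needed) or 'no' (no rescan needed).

Old min = -13 at index 3
Change at index 3: -13 -> 54
Index 3 WAS the min and new value 54 > old min -13. Must rescan other elements to find the new min.
Needs rescan: yes

Answer: yes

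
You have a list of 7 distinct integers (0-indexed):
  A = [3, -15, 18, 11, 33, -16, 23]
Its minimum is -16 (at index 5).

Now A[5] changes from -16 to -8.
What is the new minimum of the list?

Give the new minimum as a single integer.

Answer: -15

Derivation:
Old min = -16 (at index 5)
Change: A[5] -16 -> -8
Changed element WAS the min. Need to check: is -8 still <= all others?
  Min of remaining elements: -15
  New min = min(-8, -15) = -15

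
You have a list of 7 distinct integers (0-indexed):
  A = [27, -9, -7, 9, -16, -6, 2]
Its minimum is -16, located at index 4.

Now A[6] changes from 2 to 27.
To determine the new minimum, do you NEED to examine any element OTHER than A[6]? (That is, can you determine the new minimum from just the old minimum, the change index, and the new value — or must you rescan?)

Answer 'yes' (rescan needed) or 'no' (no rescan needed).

Old min = -16 at index 4
Change at index 6: 2 -> 27
Index 6 was NOT the min. New min = min(-16, 27). No rescan of other elements needed.
Needs rescan: no

Answer: no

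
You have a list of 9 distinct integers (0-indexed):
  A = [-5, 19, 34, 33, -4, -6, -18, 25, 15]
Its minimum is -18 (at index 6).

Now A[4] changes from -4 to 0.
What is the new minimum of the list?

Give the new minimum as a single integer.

Old min = -18 (at index 6)
Change: A[4] -4 -> 0
Changed element was NOT the old min.
  New min = min(old_min, new_val) = min(-18, 0) = -18

Answer: -18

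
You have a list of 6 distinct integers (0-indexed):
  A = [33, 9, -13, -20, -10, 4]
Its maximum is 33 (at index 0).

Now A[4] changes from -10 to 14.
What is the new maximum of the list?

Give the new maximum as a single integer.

Old max = 33 (at index 0)
Change: A[4] -10 -> 14
Changed element was NOT the old max.
  New max = max(old_max, new_val) = max(33, 14) = 33

Answer: 33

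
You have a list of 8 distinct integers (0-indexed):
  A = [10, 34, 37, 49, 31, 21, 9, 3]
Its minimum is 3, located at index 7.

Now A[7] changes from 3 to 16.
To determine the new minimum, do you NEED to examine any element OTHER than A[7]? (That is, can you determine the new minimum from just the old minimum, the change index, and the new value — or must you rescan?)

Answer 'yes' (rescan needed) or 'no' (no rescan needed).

Answer: yes

Derivation:
Old min = 3 at index 7
Change at index 7: 3 -> 16
Index 7 WAS the min and new value 16 > old min 3. Must rescan other elements to find the new min.
Needs rescan: yes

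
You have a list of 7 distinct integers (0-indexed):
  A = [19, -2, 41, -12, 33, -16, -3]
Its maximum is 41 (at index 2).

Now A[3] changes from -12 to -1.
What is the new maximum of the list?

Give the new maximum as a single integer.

Old max = 41 (at index 2)
Change: A[3] -12 -> -1
Changed element was NOT the old max.
  New max = max(old_max, new_val) = max(41, -1) = 41

Answer: 41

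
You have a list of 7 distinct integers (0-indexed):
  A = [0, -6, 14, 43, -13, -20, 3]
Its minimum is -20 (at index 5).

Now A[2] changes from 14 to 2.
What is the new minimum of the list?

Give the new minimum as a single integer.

Old min = -20 (at index 5)
Change: A[2] 14 -> 2
Changed element was NOT the old min.
  New min = min(old_min, new_val) = min(-20, 2) = -20

Answer: -20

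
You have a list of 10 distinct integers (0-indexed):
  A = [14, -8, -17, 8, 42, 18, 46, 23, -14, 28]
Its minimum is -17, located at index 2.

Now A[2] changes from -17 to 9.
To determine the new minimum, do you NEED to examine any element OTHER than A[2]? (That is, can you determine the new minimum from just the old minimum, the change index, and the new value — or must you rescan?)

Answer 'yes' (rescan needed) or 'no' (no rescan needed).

Answer: yes

Derivation:
Old min = -17 at index 2
Change at index 2: -17 -> 9
Index 2 WAS the min and new value 9 > old min -17. Must rescan other elements to find the new min.
Needs rescan: yes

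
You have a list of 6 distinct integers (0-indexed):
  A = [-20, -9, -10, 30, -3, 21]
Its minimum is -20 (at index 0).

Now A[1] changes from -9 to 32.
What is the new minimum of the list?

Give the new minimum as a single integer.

Answer: -20

Derivation:
Old min = -20 (at index 0)
Change: A[1] -9 -> 32
Changed element was NOT the old min.
  New min = min(old_min, new_val) = min(-20, 32) = -20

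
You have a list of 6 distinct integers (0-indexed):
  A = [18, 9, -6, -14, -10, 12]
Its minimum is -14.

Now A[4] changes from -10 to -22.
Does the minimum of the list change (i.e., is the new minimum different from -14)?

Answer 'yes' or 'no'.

Answer: yes

Derivation:
Old min = -14
Change: A[4] -10 -> -22
Changed element was NOT the min; min changes only if -22 < -14.
New min = -22; changed? yes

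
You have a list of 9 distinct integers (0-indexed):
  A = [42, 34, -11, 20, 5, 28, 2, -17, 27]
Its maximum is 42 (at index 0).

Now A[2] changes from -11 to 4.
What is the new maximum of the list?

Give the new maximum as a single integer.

Answer: 42

Derivation:
Old max = 42 (at index 0)
Change: A[2] -11 -> 4
Changed element was NOT the old max.
  New max = max(old_max, new_val) = max(42, 4) = 42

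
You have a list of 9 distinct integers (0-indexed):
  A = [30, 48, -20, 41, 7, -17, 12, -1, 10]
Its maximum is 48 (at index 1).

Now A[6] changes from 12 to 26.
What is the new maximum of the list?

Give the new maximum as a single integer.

Old max = 48 (at index 1)
Change: A[6] 12 -> 26
Changed element was NOT the old max.
  New max = max(old_max, new_val) = max(48, 26) = 48

Answer: 48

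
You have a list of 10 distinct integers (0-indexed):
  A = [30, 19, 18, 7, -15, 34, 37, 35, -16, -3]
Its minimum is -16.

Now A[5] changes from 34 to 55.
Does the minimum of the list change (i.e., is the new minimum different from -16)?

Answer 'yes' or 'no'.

Answer: no

Derivation:
Old min = -16
Change: A[5] 34 -> 55
Changed element was NOT the min; min changes only if 55 < -16.
New min = -16; changed? no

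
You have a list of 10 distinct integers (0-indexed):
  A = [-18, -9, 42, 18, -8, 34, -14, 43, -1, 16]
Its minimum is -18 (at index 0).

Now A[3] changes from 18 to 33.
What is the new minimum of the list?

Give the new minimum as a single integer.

Answer: -18

Derivation:
Old min = -18 (at index 0)
Change: A[3] 18 -> 33
Changed element was NOT the old min.
  New min = min(old_min, new_val) = min(-18, 33) = -18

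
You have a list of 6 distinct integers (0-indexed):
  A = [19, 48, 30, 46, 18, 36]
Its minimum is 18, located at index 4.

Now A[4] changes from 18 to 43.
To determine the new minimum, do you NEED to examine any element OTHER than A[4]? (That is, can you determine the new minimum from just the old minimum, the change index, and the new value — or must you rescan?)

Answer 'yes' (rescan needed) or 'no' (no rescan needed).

Answer: yes

Derivation:
Old min = 18 at index 4
Change at index 4: 18 -> 43
Index 4 WAS the min and new value 43 > old min 18. Must rescan other elements to find the new min.
Needs rescan: yes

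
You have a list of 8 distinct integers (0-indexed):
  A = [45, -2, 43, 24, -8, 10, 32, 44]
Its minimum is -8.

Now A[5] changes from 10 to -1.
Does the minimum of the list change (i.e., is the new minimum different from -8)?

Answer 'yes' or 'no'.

Old min = -8
Change: A[5] 10 -> -1
Changed element was NOT the min; min changes only if -1 < -8.
New min = -8; changed? no

Answer: no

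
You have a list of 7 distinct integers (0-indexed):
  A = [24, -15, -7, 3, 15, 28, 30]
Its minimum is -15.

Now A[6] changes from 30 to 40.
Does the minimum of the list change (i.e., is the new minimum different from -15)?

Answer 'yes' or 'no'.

Old min = -15
Change: A[6] 30 -> 40
Changed element was NOT the min; min changes only if 40 < -15.
New min = -15; changed? no

Answer: no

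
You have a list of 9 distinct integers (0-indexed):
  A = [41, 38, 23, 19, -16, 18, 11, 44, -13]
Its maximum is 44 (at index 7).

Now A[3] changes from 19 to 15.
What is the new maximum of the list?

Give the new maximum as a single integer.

Answer: 44

Derivation:
Old max = 44 (at index 7)
Change: A[3] 19 -> 15
Changed element was NOT the old max.
  New max = max(old_max, new_val) = max(44, 15) = 44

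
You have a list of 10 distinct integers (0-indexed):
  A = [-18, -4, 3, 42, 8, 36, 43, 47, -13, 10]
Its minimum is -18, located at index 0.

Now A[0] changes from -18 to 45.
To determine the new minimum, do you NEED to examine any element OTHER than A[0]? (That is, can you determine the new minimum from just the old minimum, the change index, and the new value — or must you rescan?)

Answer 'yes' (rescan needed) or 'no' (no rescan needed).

Old min = -18 at index 0
Change at index 0: -18 -> 45
Index 0 WAS the min and new value 45 > old min -18. Must rescan other elements to find the new min.
Needs rescan: yes

Answer: yes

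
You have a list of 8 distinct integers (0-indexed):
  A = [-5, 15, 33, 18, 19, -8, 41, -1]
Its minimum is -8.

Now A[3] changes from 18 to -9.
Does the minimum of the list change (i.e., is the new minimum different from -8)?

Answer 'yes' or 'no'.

Answer: yes

Derivation:
Old min = -8
Change: A[3] 18 -> -9
Changed element was NOT the min; min changes only if -9 < -8.
New min = -9; changed? yes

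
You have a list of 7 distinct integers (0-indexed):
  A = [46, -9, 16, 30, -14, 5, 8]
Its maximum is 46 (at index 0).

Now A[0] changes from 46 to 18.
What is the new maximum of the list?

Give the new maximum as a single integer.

Old max = 46 (at index 0)
Change: A[0] 46 -> 18
Changed element WAS the max -> may need rescan.
  Max of remaining elements: 30
  New max = max(18, 30) = 30

Answer: 30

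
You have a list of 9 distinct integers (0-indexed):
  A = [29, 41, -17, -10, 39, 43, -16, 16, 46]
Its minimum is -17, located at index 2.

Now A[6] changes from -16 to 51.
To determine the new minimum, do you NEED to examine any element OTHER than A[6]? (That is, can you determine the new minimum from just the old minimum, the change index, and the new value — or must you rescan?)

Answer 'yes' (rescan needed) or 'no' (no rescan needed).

Old min = -17 at index 2
Change at index 6: -16 -> 51
Index 6 was NOT the min. New min = min(-17, 51). No rescan of other elements needed.
Needs rescan: no

Answer: no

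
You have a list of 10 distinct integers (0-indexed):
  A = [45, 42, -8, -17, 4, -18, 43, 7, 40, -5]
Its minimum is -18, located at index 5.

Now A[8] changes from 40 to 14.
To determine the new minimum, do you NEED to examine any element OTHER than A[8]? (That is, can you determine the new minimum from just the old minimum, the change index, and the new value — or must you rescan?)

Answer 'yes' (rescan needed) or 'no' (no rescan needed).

Old min = -18 at index 5
Change at index 8: 40 -> 14
Index 8 was NOT the min. New min = min(-18, 14). No rescan of other elements needed.
Needs rescan: no

Answer: no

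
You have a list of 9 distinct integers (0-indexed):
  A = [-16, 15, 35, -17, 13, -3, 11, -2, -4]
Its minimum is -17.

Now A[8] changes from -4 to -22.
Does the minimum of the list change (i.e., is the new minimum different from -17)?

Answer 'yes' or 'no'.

Answer: yes

Derivation:
Old min = -17
Change: A[8] -4 -> -22
Changed element was NOT the min; min changes only if -22 < -17.
New min = -22; changed? yes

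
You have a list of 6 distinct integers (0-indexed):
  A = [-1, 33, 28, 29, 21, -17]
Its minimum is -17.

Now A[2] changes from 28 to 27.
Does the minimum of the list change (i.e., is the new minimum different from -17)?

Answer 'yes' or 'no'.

Old min = -17
Change: A[2] 28 -> 27
Changed element was NOT the min; min changes only if 27 < -17.
New min = -17; changed? no

Answer: no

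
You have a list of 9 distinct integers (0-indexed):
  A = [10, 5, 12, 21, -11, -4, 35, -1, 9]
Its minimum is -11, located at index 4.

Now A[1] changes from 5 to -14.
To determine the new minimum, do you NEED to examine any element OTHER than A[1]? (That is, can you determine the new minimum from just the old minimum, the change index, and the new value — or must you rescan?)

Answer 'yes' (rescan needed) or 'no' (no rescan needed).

Answer: no

Derivation:
Old min = -11 at index 4
Change at index 1: 5 -> -14
Index 1 was NOT the min. New min = min(-11, -14). No rescan of other elements needed.
Needs rescan: no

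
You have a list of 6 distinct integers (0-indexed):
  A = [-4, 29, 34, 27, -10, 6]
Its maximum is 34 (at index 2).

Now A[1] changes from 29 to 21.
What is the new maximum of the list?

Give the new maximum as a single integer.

Answer: 34

Derivation:
Old max = 34 (at index 2)
Change: A[1] 29 -> 21
Changed element was NOT the old max.
  New max = max(old_max, new_val) = max(34, 21) = 34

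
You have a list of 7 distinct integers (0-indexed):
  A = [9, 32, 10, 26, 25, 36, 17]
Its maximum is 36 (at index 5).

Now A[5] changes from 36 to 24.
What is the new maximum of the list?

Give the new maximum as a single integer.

Old max = 36 (at index 5)
Change: A[5] 36 -> 24
Changed element WAS the max -> may need rescan.
  Max of remaining elements: 32
  New max = max(24, 32) = 32

Answer: 32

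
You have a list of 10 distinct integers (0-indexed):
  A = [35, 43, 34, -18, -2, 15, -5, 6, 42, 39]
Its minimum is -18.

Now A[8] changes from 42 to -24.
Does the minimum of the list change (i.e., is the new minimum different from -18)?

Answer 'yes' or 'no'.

Old min = -18
Change: A[8] 42 -> -24
Changed element was NOT the min; min changes only if -24 < -18.
New min = -24; changed? yes

Answer: yes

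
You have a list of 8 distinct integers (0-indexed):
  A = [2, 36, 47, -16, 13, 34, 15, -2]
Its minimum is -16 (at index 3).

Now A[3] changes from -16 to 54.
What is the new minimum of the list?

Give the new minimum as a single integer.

Old min = -16 (at index 3)
Change: A[3] -16 -> 54
Changed element WAS the min. Need to check: is 54 still <= all others?
  Min of remaining elements: -2
  New min = min(54, -2) = -2

Answer: -2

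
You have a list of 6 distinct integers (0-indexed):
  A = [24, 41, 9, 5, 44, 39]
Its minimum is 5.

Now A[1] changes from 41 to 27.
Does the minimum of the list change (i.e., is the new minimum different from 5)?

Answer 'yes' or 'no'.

Answer: no

Derivation:
Old min = 5
Change: A[1] 41 -> 27
Changed element was NOT the min; min changes only if 27 < 5.
New min = 5; changed? no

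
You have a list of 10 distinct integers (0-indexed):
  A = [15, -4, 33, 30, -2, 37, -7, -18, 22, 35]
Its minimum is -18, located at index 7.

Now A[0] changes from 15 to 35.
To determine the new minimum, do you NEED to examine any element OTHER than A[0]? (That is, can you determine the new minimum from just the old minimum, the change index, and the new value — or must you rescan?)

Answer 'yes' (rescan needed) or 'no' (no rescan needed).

Old min = -18 at index 7
Change at index 0: 15 -> 35
Index 0 was NOT the min. New min = min(-18, 35). No rescan of other elements needed.
Needs rescan: no

Answer: no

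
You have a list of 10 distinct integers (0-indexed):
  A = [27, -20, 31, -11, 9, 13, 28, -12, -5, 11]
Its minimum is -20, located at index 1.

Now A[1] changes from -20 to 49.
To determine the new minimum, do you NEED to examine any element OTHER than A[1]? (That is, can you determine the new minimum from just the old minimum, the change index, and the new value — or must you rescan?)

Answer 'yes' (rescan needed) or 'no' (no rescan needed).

Answer: yes

Derivation:
Old min = -20 at index 1
Change at index 1: -20 -> 49
Index 1 WAS the min and new value 49 > old min -20. Must rescan other elements to find the new min.
Needs rescan: yes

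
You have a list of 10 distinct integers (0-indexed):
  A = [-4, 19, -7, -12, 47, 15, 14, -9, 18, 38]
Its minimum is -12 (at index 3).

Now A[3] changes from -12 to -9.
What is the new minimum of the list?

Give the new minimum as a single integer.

Old min = -12 (at index 3)
Change: A[3] -12 -> -9
Changed element WAS the min. Need to check: is -9 still <= all others?
  Min of remaining elements: -9
  New min = min(-9, -9) = -9

Answer: -9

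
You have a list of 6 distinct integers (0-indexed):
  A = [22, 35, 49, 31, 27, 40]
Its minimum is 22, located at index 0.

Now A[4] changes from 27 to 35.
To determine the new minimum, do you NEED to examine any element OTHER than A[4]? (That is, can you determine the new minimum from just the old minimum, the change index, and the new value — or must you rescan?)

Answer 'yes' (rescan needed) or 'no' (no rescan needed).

Old min = 22 at index 0
Change at index 4: 27 -> 35
Index 4 was NOT the min. New min = min(22, 35). No rescan of other elements needed.
Needs rescan: no

Answer: no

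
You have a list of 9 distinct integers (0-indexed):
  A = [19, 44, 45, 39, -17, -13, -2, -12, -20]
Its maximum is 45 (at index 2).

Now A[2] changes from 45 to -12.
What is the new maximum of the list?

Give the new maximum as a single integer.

Answer: 44

Derivation:
Old max = 45 (at index 2)
Change: A[2] 45 -> -12
Changed element WAS the max -> may need rescan.
  Max of remaining elements: 44
  New max = max(-12, 44) = 44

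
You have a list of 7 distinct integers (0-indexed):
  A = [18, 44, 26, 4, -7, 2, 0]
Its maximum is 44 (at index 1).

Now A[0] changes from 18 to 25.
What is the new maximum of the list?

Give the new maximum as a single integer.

Answer: 44

Derivation:
Old max = 44 (at index 1)
Change: A[0] 18 -> 25
Changed element was NOT the old max.
  New max = max(old_max, new_val) = max(44, 25) = 44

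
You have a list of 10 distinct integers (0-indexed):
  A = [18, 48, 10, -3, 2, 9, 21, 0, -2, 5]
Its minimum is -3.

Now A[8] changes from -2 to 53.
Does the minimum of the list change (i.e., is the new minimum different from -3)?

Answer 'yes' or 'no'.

Old min = -3
Change: A[8] -2 -> 53
Changed element was NOT the min; min changes only if 53 < -3.
New min = -3; changed? no

Answer: no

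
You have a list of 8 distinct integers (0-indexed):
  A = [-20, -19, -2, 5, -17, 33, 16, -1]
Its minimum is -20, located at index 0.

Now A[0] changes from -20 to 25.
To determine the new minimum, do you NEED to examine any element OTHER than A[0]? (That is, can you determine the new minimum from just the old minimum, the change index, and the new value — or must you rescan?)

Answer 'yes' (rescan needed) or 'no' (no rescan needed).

Answer: yes

Derivation:
Old min = -20 at index 0
Change at index 0: -20 -> 25
Index 0 WAS the min and new value 25 > old min -20. Must rescan other elements to find the new min.
Needs rescan: yes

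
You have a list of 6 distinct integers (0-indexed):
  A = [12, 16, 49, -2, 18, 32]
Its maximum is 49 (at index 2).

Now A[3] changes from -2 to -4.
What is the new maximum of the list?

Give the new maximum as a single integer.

Old max = 49 (at index 2)
Change: A[3] -2 -> -4
Changed element was NOT the old max.
  New max = max(old_max, new_val) = max(49, -4) = 49

Answer: 49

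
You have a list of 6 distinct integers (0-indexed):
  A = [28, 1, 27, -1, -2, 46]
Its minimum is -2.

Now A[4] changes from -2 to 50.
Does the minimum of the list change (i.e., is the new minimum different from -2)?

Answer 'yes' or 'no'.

Old min = -2
Change: A[4] -2 -> 50
Changed element was the min; new min must be rechecked.
New min = -1; changed? yes

Answer: yes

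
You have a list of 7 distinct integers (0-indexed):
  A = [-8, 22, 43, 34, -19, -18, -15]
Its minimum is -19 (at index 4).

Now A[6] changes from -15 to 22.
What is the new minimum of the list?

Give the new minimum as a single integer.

Answer: -19

Derivation:
Old min = -19 (at index 4)
Change: A[6] -15 -> 22
Changed element was NOT the old min.
  New min = min(old_min, new_val) = min(-19, 22) = -19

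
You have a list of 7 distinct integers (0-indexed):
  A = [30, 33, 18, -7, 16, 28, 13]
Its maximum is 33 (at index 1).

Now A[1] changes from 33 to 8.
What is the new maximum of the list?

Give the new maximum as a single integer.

Answer: 30

Derivation:
Old max = 33 (at index 1)
Change: A[1] 33 -> 8
Changed element WAS the max -> may need rescan.
  Max of remaining elements: 30
  New max = max(8, 30) = 30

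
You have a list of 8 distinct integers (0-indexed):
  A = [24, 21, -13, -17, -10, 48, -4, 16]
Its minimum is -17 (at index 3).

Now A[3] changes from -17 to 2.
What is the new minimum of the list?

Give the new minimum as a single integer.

Answer: -13

Derivation:
Old min = -17 (at index 3)
Change: A[3] -17 -> 2
Changed element WAS the min. Need to check: is 2 still <= all others?
  Min of remaining elements: -13
  New min = min(2, -13) = -13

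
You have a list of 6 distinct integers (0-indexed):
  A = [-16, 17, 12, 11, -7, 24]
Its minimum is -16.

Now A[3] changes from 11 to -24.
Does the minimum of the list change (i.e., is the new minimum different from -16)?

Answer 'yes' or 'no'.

Answer: yes

Derivation:
Old min = -16
Change: A[3] 11 -> -24
Changed element was NOT the min; min changes only if -24 < -16.
New min = -24; changed? yes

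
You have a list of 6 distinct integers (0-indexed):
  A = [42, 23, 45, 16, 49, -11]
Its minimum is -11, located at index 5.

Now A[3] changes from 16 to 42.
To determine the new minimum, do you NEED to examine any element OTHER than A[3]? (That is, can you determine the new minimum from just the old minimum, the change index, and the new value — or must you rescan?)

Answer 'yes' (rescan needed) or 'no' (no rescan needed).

Old min = -11 at index 5
Change at index 3: 16 -> 42
Index 3 was NOT the min. New min = min(-11, 42). No rescan of other elements needed.
Needs rescan: no

Answer: no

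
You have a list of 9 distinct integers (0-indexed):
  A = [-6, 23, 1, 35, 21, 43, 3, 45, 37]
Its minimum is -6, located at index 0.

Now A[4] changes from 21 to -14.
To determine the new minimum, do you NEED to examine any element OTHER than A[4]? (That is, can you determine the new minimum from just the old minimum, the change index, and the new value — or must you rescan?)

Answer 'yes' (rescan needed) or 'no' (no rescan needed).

Answer: no

Derivation:
Old min = -6 at index 0
Change at index 4: 21 -> -14
Index 4 was NOT the min. New min = min(-6, -14). No rescan of other elements needed.
Needs rescan: no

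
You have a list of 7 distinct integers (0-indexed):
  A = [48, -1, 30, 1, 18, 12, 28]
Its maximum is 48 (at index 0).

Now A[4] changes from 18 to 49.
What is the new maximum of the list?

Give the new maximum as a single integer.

Answer: 49

Derivation:
Old max = 48 (at index 0)
Change: A[4] 18 -> 49
Changed element was NOT the old max.
  New max = max(old_max, new_val) = max(48, 49) = 49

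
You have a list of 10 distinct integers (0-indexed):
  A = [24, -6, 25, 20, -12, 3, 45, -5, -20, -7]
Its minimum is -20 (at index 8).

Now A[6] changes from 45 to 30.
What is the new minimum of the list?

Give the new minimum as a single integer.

Old min = -20 (at index 8)
Change: A[6] 45 -> 30
Changed element was NOT the old min.
  New min = min(old_min, new_val) = min(-20, 30) = -20

Answer: -20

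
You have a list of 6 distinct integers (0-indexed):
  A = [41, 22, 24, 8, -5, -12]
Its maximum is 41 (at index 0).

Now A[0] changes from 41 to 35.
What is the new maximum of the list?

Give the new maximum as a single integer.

Answer: 35

Derivation:
Old max = 41 (at index 0)
Change: A[0] 41 -> 35
Changed element WAS the max -> may need rescan.
  Max of remaining elements: 24
  New max = max(35, 24) = 35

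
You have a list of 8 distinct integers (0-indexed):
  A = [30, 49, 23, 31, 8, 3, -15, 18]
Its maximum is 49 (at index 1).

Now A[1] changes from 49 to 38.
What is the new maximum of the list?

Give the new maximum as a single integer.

Old max = 49 (at index 1)
Change: A[1] 49 -> 38
Changed element WAS the max -> may need rescan.
  Max of remaining elements: 31
  New max = max(38, 31) = 38

Answer: 38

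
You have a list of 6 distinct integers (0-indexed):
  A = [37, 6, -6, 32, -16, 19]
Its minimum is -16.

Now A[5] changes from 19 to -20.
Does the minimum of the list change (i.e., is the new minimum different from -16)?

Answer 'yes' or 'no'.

Answer: yes

Derivation:
Old min = -16
Change: A[5] 19 -> -20
Changed element was NOT the min; min changes only if -20 < -16.
New min = -20; changed? yes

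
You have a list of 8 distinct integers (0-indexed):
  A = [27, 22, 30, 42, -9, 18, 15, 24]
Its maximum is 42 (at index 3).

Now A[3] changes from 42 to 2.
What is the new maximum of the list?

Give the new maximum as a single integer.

Answer: 30

Derivation:
Old max = 42 (at index 3)
Change: A[3] 42 -> 2
Changed element WAS the max -> may need rescan.
  Max of remaining elements: 30
  New max = max(2, 30) = 30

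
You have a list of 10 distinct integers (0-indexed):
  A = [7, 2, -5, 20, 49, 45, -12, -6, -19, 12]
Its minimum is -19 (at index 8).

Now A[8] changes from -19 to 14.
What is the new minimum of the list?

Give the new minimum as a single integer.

Old min = -19 (at index 8)
Change: A[8] -19 -> 14
Changed element WAS the min. Need to check: is 14 still <= all others?
  Min of remaining elements: -12
  New min = min(14, -12) = -12

Answer: -12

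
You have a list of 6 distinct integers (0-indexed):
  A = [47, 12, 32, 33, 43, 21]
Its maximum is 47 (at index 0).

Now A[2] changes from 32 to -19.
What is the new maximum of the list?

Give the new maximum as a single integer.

Answer: 47

Derivation:
Old max = 47 (at index 0)
Change: A[2] 32 -> -19
Changed element was NOT the old max.
  New max = max(old_max, new_val) = max(47, -19) = 47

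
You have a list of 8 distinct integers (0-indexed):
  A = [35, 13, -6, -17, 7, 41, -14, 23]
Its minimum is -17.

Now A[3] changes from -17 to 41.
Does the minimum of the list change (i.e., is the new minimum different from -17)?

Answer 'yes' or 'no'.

Old min = -17
Change: A[3] -17 -> 41
Changed element was the min; new min must be rechecked.
New min = -14; changed? yes

Answer: yes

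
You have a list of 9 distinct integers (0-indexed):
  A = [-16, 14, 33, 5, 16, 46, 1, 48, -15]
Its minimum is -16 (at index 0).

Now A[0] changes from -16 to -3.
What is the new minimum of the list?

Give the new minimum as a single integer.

Old min = -16 (at index 0)
Change: A[0] -16 -> -3
Changed element WAS the min. Need to check: is -3 still <= all others?
  Min of remaining elements: -15
  New min = min(-3, -15) = -15

Answer: -15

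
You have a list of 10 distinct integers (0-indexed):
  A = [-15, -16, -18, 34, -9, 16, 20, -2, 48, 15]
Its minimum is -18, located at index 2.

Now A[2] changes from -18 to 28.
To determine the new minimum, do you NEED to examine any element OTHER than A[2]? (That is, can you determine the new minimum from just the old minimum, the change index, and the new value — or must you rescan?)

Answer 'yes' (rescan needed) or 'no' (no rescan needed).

Answer: yes

Derivation:
Old min = -18 at index 2
Change at index 2: -18 -> 28
Index 2 WAS the min and new value 28 > old min -18. Must rescan other elements to find the new min.
Needs rescan: yes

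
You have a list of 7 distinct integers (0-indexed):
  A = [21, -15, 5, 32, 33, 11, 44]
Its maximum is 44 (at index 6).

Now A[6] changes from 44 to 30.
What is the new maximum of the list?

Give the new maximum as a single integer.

Answer: 33

Derivation:
Old max = 44 (at index 6)
Change: A[6] 44 -> 30
Changed element WAS the max -> may need rescan.
  Max of remaining elements: 33
  New max = max(30, 33) = 33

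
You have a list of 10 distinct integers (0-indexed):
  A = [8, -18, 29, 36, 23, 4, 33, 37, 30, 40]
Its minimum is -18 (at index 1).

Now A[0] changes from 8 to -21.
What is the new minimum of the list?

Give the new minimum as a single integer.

Old min = -18 (at index 1)
Change: A[0] 8 -> -21
Changed element was NOT the old min.
  New min = min(old_min, new_val) = min(-18, -21) = -21

Answer: -21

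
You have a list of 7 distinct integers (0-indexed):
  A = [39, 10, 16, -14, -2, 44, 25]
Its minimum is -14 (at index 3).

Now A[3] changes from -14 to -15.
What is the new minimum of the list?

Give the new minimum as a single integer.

Answer: -15

Derivation:
Old min = -14 (at index 3)
Change: A[3] -14 -> -15
Changed element WAS the min. Need to check: is -15 still <= all others?
  Min of remaining elements: -2
  New min = min(-15, -2) = -15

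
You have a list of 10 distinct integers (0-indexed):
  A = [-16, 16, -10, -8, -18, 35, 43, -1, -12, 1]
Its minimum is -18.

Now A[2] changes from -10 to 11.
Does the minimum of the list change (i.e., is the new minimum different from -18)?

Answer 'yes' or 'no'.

Answer: no

Derivation:
Old min = -18
Change: A[2] -10 -> 11
Changed element was NOT the min; min changes only if 11 < -18.
New min = -18; changed? no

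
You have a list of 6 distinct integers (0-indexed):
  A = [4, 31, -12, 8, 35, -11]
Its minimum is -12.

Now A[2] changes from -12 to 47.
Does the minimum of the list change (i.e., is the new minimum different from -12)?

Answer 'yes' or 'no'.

Answer: yes

Derivation:
Old min = -12
Change: A[2] -12 -> 47
Changed element was the min; new min must be rechecked.
New min = -11; changed? yes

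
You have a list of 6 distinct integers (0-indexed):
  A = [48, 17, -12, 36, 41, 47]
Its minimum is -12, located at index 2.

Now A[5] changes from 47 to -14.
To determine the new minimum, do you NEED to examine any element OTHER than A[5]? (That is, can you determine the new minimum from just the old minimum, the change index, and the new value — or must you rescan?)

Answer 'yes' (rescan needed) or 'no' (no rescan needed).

Answer: no

Derivation:
Old min = -12 at index 2
Change at index 5: 47 -> -14
Index 5 was NOT the min. New min = min(-12, -14). No rescan of other elements needed.
Needs rescan: no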